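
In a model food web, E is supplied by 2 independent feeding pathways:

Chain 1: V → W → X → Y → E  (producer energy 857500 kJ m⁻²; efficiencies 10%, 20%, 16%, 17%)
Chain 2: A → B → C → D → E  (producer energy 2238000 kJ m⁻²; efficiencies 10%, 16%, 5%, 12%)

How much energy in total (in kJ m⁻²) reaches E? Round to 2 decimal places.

681.33 kJ m⁻²

Chain 1: 857500 × 0.1 × 0.2 × 0.16 × 0.17 = 466.48 kJ m⁻²
Chain 2: 2238000 × 0.1 × 0.16 × 0.05 × 0.12 = 214.848 kJ m⁻²
Total at E: 466.48 + 214.848 = 681.328 kJ m⁻²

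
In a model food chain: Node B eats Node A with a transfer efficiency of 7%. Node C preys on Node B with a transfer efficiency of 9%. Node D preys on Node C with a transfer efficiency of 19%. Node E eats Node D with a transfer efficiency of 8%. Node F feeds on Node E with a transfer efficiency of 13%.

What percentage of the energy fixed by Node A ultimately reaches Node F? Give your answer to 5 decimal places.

0.00124%

Product of link efficiencies: 0.07 × 0.09 × 0.19 × 0.08 × 0.13 = 0.0000124488
As a percentage: 0.0000124488 × 100 = 0.00124%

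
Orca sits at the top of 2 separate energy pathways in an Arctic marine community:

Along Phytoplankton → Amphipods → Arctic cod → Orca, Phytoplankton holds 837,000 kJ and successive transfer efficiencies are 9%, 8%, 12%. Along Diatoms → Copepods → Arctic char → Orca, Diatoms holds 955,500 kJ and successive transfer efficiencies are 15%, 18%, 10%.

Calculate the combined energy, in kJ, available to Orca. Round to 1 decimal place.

Via Phytoplankton: 837000 × 0.09 × 0.08 × 0.12 = 723.168 kJ
Via Diatoms: 955500 × 0.15 × 0.18 × 0.1 = 2579.85 kJ
Total at Orca: 723.168 + 2579.85 = 3303.018 kJ

3303.0 kJ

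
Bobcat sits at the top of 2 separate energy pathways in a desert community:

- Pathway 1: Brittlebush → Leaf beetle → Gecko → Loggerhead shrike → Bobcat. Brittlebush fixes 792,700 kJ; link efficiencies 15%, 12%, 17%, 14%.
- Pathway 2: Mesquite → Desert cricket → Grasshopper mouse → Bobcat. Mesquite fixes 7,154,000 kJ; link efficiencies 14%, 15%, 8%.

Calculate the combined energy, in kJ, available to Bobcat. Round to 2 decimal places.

12358.31 kJ

Pathway 1: 792700 × 0.15 × 0.12 × 0.17 × 0.14 = 339.59268 kJ
Pathway 2: 7154000 × 0.14 × 0.15 × 0.08 = 12018.72 kJ
Total at Bobcat: 339.59268 + 12018.72 = 12358.31268 kJ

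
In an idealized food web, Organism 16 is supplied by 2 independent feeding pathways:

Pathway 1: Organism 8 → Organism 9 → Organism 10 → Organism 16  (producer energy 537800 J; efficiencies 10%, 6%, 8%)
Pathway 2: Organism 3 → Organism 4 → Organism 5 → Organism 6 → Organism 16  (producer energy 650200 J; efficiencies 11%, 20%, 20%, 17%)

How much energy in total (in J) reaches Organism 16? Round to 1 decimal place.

744.5 J

Pathway 1: 537800 × 0.1 × 0.06 × 0.08 = 258.144 J
Pathway 2: 650200 × 0.11 × 0.2 × 0.2 × 0.17 = 486.3496 J
Total at Organism 16: 258.144 + 486.3496 = 744.4936 J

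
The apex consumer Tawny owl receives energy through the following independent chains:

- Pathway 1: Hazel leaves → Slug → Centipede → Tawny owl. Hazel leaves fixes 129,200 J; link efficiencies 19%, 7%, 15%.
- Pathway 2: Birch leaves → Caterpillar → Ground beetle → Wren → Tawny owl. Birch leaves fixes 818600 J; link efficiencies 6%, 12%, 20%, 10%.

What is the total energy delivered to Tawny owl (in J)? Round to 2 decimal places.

375.63 J

Pathway 1: 129200 × 0.19 × 0.07 × 0.15 = 257.754 J
Pathway 2: 818600 × 0.06 × 0.12 × 0.2 × 0.1 = 117.8784 J
Total at Tawny owl: 257.754 + 117.8784 = 375.6324 J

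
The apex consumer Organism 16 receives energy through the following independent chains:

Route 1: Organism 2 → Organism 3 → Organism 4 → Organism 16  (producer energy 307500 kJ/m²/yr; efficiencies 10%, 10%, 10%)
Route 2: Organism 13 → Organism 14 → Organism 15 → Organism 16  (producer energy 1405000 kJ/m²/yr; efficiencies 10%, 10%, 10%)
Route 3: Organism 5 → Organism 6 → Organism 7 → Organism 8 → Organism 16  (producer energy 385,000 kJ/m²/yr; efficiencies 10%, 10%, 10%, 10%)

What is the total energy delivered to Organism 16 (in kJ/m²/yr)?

1751 kJ/m²/yr

Route 1: 307500 × 0.1 × 0.1 × 0.1 = 307.5 kJ/m²/yr
Route 2: 1405000 × 0.1 × 0.1 × 0.1 = 1405 kJ/m²/yr
Route 3: 385000 × 0.1 × 0.1 × 0.1 × 0.1 = 38.5 kJ/m²/yr
Total at Organism 16: 307.5 + 1405 + 38.5 = 1751 kJ/m²/yr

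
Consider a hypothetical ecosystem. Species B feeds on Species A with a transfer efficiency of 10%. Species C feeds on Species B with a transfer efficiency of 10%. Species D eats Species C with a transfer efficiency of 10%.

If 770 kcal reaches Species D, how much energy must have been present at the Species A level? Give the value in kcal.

Cumulative transfer efficiency: 0.1 × 0.1 × 0.1 = 0.001
Species A energy = 770 / 0.001 = 770000 kcal

770000 kcal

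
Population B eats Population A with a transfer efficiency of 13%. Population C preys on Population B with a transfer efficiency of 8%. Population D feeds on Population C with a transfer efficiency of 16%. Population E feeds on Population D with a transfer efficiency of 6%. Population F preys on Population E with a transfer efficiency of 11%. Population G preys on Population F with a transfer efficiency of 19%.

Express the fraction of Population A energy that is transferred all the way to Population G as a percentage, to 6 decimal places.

Product of link efficiencies: 0.13 × 0.08 × 0.16 × 0.06 × 0.11 × 0.19 = 0.000002086656
As a percentage: 0.000002086656 × 100 = 0.000209%

0.000209%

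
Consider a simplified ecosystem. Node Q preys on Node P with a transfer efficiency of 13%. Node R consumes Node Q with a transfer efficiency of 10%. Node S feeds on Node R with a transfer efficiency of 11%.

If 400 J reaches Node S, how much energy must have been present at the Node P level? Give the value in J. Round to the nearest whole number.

279720 J

Cumulative transfer efficiency: 0.13 × 0.1 × 0.11 = 0.00143
Node P energy = 400 / 0.00143 = 279720 J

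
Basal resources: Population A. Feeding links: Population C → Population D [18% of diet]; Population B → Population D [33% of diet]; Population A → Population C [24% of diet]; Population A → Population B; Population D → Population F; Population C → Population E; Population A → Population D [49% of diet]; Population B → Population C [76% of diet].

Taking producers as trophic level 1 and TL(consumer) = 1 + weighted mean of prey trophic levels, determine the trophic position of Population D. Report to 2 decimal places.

2.65

Population B: 1 + 1 = 2
Population C: 1 + (0.76×2 + 0.24×1) = 2.76
Population D: 1 + (0.33×2 + 0.49×1 + 0.18×2.76) = 2.6468
Population E: 1 + 2.76 = 3.76
Population F: 1 + 2.6468 = 3.6468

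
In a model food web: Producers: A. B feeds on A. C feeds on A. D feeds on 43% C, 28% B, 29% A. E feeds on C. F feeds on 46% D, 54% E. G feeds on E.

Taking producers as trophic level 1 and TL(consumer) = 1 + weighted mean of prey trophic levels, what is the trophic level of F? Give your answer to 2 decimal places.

B: 1 + 1 = 2
C: 1 + 1 = 2
D: 1 + (0.43×2 + 0.28×2 + 0.29×1) = 2.71
E: 1 + 2 = 3
F: 1 + (0.46×2.71 + 0.54×3) = 3.8666
G: 1 + 3 = 4

3.87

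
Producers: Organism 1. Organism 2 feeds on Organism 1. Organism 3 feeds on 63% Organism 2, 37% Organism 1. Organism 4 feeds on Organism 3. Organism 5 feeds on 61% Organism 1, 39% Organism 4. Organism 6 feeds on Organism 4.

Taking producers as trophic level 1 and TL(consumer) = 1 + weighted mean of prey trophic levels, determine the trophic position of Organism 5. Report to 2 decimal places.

3.03

Organism 2: 1 + 1 = 2
Organism 3: 1 + (0.63×2 + 0.37×1) = 2.63
Organism 4: 1 + 2.63 = 3.63
Organism 5: 1 + (0.61×1 + 0.39×3.63) = 3.0257
Organism 6: 1 + 3.63 = 4.63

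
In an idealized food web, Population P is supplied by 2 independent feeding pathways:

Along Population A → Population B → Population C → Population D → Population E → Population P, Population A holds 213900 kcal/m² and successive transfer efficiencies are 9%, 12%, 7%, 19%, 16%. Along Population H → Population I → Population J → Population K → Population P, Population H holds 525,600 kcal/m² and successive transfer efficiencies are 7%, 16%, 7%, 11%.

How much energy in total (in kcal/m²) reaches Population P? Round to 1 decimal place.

50.2 kcal/m²

Via Population A: 213900 × 0.09 × 0.12 × 0.07 × 0.19 × 0.16 = 4.91593536 kcal/m²
Via Population H: 525600 × 0.07 × 0.16 × 0.07 × 0.11 = 45.327744 kcal/m²
Total at Population P: 4.91593536 + 45.327744 = 50.24367936 kcal/m²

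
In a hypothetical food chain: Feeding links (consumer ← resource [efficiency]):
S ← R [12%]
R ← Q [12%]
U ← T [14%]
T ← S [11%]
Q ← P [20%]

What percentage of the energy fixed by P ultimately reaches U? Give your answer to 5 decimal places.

0.00444%

Product of link efficiencies: 0.2 × 0.12 × 0.12 × 0.11 × 0.14 = 0.000044352
As a percentage: 0.000044352 × 100 = 0.00444%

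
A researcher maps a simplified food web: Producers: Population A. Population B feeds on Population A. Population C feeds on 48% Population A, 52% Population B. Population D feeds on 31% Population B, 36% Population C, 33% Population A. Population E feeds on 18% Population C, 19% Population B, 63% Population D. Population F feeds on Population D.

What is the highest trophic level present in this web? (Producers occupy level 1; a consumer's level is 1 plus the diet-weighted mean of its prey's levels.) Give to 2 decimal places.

3.86

Population B: 1 + 1 = 2
Population C: 1 + (0.48×1 + 0.52×2) = 2.52
Population D: 1 + (0.31×2 + 0.36×2.52 + 0.33×1) = 2.8572
Population E: 1 + (0.18×2.52 + 0.19×2 + 0.63×2.8572) = 3.633636
Population F: 1 + 2.8572 = 3.8572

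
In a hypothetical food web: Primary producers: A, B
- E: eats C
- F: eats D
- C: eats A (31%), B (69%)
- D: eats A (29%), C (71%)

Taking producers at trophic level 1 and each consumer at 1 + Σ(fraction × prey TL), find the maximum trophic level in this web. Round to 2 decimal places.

3.71

C: 1 + (0.31×1 + 0.69×1) = 2
D: 1 + (0.29×1 + 0.71×2) = 2.71
E: 1 + 2 = 3
F: 1 + 2.71 = 3.71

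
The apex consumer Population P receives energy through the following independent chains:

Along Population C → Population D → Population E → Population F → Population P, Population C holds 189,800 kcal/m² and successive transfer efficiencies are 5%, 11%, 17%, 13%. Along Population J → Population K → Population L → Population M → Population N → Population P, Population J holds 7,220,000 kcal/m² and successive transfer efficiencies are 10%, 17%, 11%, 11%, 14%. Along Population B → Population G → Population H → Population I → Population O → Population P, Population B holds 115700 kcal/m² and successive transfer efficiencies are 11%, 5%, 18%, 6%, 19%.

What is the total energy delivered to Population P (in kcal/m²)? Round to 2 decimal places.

232.30 kcal/m²

Via Population C: 189800 × 0.05 × 0.11 × 0.17 × 0.13 = 23.07019 kcal/m²
Via Population J: 7220000 × 0.1 × 0.17 × 0.11 × 0.11 × 0.14 = 207.92156 kcal/m²
Via Population B: 115700 × 0.11 × 0.05 × 0.18 × 0.06 × 0.19 = 1.3057902 kcal/m²
Total at Population P: 23.07019 + 207.92156 + 1.3057902 = 232.2975402 kcal/m²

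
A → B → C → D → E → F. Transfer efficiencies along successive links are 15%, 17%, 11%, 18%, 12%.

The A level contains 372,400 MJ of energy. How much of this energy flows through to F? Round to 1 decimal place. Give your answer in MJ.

B: 372400 × 0.15 = 55860 MJ
C: 55860 × 0.17 = 9496.2 MJ
D: 9496.2 × 0.11 = 1044.582 MJ
E: 1044.582 × 0.18 = 188.02476 MJ
F: 188.02476 × 0.12 = 22.5629712 MJ

22.6 MJ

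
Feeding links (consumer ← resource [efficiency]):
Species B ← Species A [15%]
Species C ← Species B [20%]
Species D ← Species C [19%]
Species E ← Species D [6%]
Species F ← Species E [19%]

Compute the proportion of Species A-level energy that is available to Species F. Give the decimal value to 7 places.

Product of link efficiencies: 0.15 × 0.2 × 0.19 × 0.06 × 0.19 = 0.00006498

0.0000650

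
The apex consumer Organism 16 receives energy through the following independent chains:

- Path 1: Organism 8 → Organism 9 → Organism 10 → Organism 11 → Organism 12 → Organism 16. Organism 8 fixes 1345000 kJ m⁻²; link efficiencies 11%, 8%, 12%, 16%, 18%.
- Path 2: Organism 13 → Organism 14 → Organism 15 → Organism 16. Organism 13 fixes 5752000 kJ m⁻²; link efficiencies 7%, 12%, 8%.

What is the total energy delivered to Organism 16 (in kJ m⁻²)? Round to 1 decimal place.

Path 1: 1345000 × 0.11 × 0.08 × 0.12 × 0.16 × 0.18 = 40.905216 kJ m⁻²
Path 2: 5752000 × 0.07 × 0.12 × 0.08 = 3865.344 kJ m⁻²
Total at Organism 16: 40.905216 + 3865.344 = 3906.249216 kJ m⁻²

3906.2 kJ m⁻²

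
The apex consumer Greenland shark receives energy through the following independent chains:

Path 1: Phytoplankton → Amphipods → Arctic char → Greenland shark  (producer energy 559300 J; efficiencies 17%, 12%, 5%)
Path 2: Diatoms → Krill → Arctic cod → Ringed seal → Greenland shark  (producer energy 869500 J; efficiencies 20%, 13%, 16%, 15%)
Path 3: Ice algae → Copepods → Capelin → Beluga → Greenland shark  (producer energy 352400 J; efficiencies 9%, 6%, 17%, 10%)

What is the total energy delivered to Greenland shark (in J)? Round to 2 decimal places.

1145.40 J

Path 1: 559300 × 0.17 × 0.12 × 0.05 = 570.486 J
Path 2: 869500 × 0.2 × 0.13 × 0.16 × 0.15 = 542.568 J
Path 3: 352400 × 0.09 × 0.06 × 0.17 × 0.1 = 32.35032 J
Total at Greenland shark: 570.486 + 542.568 + 32.35032 = 1145.40432 J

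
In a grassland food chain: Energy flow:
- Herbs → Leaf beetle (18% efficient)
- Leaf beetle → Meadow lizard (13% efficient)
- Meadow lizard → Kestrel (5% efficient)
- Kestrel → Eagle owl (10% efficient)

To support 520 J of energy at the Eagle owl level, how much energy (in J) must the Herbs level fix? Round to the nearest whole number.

4444444 J

Cumulative transfer efficiency: 0.18 × 0.13 × 0.05 × 0.1 = 0.000117
Herbs energy = 520 / 0.000117 = 4444444 J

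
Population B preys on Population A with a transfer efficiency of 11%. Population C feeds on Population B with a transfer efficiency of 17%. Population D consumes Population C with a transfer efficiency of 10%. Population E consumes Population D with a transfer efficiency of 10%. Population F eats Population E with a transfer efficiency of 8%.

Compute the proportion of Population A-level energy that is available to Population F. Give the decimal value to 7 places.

Product of link efficiencies: 0.11 × 0.17 × 0.1 × 0.1 × 0.08 = 0.00001496

0.0000150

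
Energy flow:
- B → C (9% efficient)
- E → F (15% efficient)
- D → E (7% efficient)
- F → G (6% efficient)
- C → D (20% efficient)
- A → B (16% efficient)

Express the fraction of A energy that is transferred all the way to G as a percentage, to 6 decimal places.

0.000181%

Product of link efficiencies: 0.16 × 0.09 × 0.2 × 0.07 × 0.15 × 0.06 = 0.0000018144
As a percentage: 0.0000018144 × 100 = 0.000181%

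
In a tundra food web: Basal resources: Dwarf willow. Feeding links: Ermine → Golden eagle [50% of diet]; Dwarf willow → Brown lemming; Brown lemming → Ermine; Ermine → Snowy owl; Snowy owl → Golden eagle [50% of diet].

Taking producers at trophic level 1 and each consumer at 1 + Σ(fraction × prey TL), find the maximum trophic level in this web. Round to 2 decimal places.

Brown lemming: 1 + 1 = 2
Ermine: 1 + 2 = 3
Snowy owl: 1 + 3 = 4
Golden eagle: 1 + (0.5×4 + 0.5×3) = 4.5

4.50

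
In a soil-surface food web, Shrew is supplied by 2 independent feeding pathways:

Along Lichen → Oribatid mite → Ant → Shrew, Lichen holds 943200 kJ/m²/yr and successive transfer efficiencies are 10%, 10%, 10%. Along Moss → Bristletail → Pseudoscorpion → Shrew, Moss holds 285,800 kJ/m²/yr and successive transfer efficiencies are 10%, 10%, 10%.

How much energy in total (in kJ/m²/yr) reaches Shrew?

1229 kJ/m²/yr

Via Lichen: 943200 × 0.1 × 0.1 × 0.1 = 943.2 kJ/m²/yr
Via Moss: 285800 × 0.1 × 0.1 × 0.1 = 285.8 kJ/m²/yr
Total at Shrew: 943.2 + 285.8 = 1229 kJ/m²/yr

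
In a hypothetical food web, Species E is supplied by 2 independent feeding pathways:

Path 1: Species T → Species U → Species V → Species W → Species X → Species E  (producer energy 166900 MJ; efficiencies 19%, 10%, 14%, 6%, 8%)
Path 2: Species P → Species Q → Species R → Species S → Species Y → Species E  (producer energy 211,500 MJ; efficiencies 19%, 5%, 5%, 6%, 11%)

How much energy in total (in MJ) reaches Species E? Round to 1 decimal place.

Path 1: 166900 × 0.19 × 0.1 × 0.14 × 0.06 × 0.08 = 2.1309792 MJ
Path 2: 211500 × 0.19 × 0.05 × 0.05 × 0.06 × 0.11 = 0.6630525 MJ
Total at Species E: 2.1309792 + 0.6630525 = 2.7940317 MJ

2.8 MJ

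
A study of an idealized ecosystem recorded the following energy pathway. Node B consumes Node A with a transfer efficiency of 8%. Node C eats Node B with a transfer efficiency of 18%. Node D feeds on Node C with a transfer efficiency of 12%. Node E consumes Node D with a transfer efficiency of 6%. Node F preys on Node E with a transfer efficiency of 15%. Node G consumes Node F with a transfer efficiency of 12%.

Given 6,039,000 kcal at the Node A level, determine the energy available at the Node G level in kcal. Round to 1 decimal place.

11.3 kcal

Node B: 6039000 × 0.08 = 483120 kcal
Node C: 483120 × 0.18 = 86961.6 kcal
Node D: 86961.6 × 0.12 = 10435.392 kcal
Node E: 10435.392 × 0.06 = 626.12352 kcal
Node F: 626.12352 × 0.15 = 93.918528 kcal
Node G: 93.918528 × 0.12 = 11.27022336 kcal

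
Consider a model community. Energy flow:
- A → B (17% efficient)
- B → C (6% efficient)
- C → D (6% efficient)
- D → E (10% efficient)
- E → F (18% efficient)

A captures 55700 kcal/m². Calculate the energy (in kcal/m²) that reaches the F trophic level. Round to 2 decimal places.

0.61 kcal/m²

B: 55700 × 0.17 = 9469 kcal/m²
C: 9469 × 0.06 = 568.14 kcal/m²
D: 568.14 × 0.06 = 34.0884 kcal/m²
E: 34.0884 × 0.1 = 3.40884 kcal/m²
F: 3.40884 × 0.18 = 0.6135912 kcal/m²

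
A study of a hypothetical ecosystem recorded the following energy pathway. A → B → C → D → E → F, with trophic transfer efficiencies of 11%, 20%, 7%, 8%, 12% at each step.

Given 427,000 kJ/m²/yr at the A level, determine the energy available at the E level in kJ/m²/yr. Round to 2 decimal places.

B: 427000 × 0.11 = 46970 kJ/m²/yr
C: 46970 × 0.2 = 9394 kJ/m²/yr
D: 9394 × 0.07 = 657.58 kJ/m²/yr
E: 657.58 × 0.08 = 52.6064 kJ/m²/yr

52.61 kJ/m²/yr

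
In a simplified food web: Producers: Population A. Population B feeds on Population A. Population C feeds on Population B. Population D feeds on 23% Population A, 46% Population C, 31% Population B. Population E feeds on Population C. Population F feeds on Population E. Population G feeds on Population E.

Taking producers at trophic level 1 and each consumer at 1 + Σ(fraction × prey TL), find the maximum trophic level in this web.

5

Population B: 1 + 1 = 2
Population C: 1 + 2 = 3
Population D: 1 + (0.23×1 + 0.46×3 + 0.31×2) = 3.23
Population E: 1 + 3 = 4
Population F: 1 + 4 = 5
Population G: 1 + 4 = 5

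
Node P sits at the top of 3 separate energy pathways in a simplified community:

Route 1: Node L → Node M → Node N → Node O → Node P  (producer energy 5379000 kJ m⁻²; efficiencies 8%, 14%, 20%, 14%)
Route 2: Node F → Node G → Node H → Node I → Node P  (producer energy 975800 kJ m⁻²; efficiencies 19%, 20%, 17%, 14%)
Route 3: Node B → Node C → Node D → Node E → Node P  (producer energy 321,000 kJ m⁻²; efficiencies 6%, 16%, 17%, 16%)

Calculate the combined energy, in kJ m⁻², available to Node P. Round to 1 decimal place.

Route 1: 5379000 × 0.08 × 0.14 × 0.2 × 0.14 = 1686.8544 kJ m⁻²
Route 2: 975800 × 0.19 × 0.2 × 0.17 × 0.14 = 882.51352 kJ m⁻²
Route 3: 321000 × 0.06 × 0.16 × 0.17 × 0.16 = 83.81952 kJ m⁻²
Total at Node P: 1686.8544 + 882.51352 + 83.81952 = 2653.18744 kJ m⁻²

2653.2 kJ m⁻²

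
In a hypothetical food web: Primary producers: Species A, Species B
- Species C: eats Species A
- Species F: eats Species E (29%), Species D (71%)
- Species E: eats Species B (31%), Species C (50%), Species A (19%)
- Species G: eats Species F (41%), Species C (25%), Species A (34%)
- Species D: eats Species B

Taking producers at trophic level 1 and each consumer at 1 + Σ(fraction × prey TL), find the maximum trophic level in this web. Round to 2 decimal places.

3.15

Species C: 1 + 1 = 2
Species D: 1 + 1 = 2
Species E: 1 + (0.31×1 + 0.5×2 + 0.19×1) = 2.5
Species F: 1 + (0.29×2.5 + 0.71×2) = 3.145
Species G: 1 + (0.41×3.145 + 0.25×2 + 0.34×1) = 3.12945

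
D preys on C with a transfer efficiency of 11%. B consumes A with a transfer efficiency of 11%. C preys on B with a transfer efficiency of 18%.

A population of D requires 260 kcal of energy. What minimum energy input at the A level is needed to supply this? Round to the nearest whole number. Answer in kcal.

119376 kcal

Cumulative transfer efficiency: 0.11 × 0.18 × 0.11 = 0.002178
A energy = 260 / 0.002178 = 119376 kcal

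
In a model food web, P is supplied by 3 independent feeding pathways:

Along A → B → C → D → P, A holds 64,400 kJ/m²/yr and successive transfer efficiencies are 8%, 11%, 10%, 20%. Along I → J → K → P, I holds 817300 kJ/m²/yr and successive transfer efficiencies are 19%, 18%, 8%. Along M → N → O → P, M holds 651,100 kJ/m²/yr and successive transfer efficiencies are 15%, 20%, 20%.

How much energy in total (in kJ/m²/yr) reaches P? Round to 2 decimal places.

6154.07 kJ/m²/yr

Via A: 64400 × 0.08 × 0.11 × 0.1 × 0.2 = 11.3344 kJ/m²/yr
Via I: 817300 × 0.19 × 0.18 × 0.08 = 2236.1328 kJ/m²/yr
Via M: 651100 × 0.15 × 0.2 × 0.2 = 3906.6 kJ/m²/yr
Total at P: 11.3344 + 2236.1328 + 3906.6 = 6154.0672 kJ/m²/yr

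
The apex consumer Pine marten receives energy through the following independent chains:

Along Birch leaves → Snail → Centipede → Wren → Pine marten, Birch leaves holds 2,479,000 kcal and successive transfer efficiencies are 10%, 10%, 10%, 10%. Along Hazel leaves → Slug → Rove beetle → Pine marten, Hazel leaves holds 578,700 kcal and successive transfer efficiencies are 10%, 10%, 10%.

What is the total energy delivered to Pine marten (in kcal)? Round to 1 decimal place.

826.6 kcal

Via Birch leaves: 2479000 × 0.1 × 0.1 × 0.1 × 0.1 = 247.9 kcal
Via Hazel leaves: 578700 × 0.1 × 0.1 × 0.1 = 578.7 kcal
Total at Pine marten: 247.9 + 578.7 = 826.6 kcal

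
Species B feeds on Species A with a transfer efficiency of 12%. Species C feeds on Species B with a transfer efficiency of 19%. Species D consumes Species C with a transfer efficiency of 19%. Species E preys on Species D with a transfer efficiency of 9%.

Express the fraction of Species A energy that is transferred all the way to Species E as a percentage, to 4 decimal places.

Product of link efficiencies: 0.12 × 0.19 × 0.19 × 0.09 = 0.00038988
As a percentage: 0.00038988 × 100 = 0.0390%

0.0390%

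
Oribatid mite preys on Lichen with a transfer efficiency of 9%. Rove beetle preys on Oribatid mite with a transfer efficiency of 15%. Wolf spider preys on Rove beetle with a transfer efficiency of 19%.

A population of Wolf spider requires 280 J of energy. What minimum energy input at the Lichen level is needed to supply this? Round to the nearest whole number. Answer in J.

109162 J

Cumulative transfer efficiency: 0.09 × 0.15 × 0.19 = 0.002565
Lichen energy = 280 / 0.002565 = 109162 J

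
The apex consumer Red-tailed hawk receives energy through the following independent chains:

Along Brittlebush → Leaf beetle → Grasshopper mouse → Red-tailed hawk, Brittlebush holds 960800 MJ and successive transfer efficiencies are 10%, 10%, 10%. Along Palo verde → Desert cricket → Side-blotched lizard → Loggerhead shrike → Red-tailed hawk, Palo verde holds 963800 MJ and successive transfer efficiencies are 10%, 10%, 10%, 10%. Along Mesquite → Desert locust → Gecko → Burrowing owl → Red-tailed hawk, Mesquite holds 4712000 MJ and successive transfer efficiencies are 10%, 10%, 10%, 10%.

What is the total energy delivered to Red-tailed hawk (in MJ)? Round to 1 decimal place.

1528.4 MJ

Via Brittlebush: 960800 × 0.1 × 0.1 × 0.1 = 960.8 MJ
Via Palo verde: 963800 × 0.1 × 0.1 × 0.1 × 0.1 = 96.38 MJ
Via Mesquite: 4712000 × 0.1 × 0.1 × 0.1 × 0.1 = 471.2 MJ
Total at Red-tailed hawk: 960.8 + 96.38 + 471.2 = 1528.38 MJ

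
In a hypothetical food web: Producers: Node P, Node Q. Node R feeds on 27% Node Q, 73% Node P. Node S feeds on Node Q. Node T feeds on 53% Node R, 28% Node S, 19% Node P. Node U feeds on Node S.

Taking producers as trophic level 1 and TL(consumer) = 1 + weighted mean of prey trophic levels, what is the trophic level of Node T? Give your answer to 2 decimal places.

Node R: 1 + (0.27×1 + 0.73×1) = 2
Node S: 1 + 1 = 2
Node T: 1 + (0.53×2 + 0.28×2 + 0.19×1) = 2.81
Node U: 1 + 2 = 3

2.81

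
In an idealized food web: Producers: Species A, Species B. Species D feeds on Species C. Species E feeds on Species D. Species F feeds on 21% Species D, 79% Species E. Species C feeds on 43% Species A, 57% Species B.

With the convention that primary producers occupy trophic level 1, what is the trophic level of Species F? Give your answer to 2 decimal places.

4.79

Species C: 1 + (0.43×1 + 0.57×1) = 2
Species D: 1 + 2 = 3
Species E: 1 + 3 = 4
Species F: 1 + (0.21×3 + 0.79×4) = 4.79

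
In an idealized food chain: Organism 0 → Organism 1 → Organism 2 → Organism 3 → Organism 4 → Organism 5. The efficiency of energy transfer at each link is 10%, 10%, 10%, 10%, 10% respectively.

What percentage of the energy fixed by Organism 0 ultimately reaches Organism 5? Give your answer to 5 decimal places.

Product of link efficiencies: 0.1 × 0.1 × 0.1 × 0.1 × 0.1 = 0.00001
As a percentage: 0.00001 × 100 = 0.00100%

0.00100%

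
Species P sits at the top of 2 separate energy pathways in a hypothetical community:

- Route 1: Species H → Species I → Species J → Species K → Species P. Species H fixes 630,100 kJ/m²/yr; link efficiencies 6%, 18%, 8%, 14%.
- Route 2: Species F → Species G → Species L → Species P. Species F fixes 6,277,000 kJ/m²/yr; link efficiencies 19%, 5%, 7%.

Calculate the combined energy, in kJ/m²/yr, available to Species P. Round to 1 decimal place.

4250.4 kJ/m²/yr

Route 1: 630100 × 0.06 × 0.18 × 0.08 × 0.14 = 76.216896 kJ/m²/yr
Route 2: 6277000 × 0.19 × 0.05 × 0.07 = 4174.205 kJ/m²/yr
Total at Species P: 76.216896 + 4174.205 = 4250.421896 kJ/m²/yr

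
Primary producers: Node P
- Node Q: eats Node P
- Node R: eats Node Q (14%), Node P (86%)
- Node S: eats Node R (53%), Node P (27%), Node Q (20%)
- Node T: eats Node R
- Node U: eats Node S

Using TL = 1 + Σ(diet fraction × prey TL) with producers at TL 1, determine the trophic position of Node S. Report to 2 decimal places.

2.80

Node Q: 1 + 1 = 2
Node R: 1 + (0.14×2 + 0.86×1) = 2.14
Node S: 1 + (0.53×2.14 + 0.27×1 + 0.2×2) = 2.8042
Node T: 1 + 2.14 = 3.14
Node U: 1 + 2.8042 = 3.8042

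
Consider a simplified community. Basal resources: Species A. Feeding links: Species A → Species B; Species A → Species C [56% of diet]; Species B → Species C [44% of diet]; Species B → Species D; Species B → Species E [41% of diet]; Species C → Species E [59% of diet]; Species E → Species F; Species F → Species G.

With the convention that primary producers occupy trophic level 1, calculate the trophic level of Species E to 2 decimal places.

Species B: 1 + 1 = 2
Species C: 1 + (0.56×1 + 0.44×2) = 2.44
Species D: 1 + 2 = 3
Species E: 1 + (0.41×2 + 0.59×2.44) = 3.2596
Species F: 1 + 3.2596 = 4.2596
Species G: 1 + 4.2596 = 5.2596

3.26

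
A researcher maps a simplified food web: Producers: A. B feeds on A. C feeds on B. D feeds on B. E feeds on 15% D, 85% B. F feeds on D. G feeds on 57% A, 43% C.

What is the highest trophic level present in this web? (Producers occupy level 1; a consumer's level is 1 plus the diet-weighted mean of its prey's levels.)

4

B: 1 + 1 = 2
C: 1 + 2 = 3
D: 1 + 2 = 3
E: 1 + (0.15×3 + 0.85×2) = 3.15
F: 1 + 3 = 4
G: 1 + (0.57×1 + 0.43×3) = 2.86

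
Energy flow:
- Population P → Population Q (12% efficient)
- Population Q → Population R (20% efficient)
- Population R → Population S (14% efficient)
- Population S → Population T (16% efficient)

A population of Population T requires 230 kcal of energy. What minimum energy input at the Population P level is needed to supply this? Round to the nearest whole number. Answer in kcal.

427827 kcal

Cumulative transfer efficiency: 0.12 × 0.2 × 0.14 × 0.16 = 0.0005376
Population P energy = 230 / 0.0005376 = 427827 kcal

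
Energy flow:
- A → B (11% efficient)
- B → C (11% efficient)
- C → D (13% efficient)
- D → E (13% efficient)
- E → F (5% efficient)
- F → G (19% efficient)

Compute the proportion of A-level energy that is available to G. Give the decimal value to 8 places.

Product of link efficiencies: 0.11 × 0.11 × 0.13 × 0.13 × 0.05 × 0.19 = 0.000001942655

0.00000194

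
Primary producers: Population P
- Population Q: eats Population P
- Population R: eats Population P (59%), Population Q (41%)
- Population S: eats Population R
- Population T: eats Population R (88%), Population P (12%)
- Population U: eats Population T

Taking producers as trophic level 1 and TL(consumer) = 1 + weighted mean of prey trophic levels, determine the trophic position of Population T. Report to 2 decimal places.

3.24

Population Q: 1 + 1 = 2
Population R: 1 + (0.59×1 + 0.41×2) = 2.41
Population S: 1 + 2.41 = 3.41
Population T: 1 + (0.88×2.41 + 0.12×1) = 3.2408
Population U: 1 + 3.2408 = 4.2408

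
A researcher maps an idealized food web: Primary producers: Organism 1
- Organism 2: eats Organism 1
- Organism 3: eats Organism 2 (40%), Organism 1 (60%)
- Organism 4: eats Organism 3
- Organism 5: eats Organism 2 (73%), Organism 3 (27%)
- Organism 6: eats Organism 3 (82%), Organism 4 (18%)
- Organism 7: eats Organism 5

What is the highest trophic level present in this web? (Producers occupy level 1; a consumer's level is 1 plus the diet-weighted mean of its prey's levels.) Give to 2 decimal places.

4.11

Organism 2: 1 + 1 = 2
Organism 3: 1 + (0.4×2 + 0.6×1) = 2.4
Organism 4: 1 + 2.4 = 3.4
Organism 5: 1 + (0.73×2 + 0.27×2.4) = 3.108
Organism 6: 1 + (0.82×2.4 + 0.18×3.4) = 3.58
Organism 7: 1 + 3.108 = 4.108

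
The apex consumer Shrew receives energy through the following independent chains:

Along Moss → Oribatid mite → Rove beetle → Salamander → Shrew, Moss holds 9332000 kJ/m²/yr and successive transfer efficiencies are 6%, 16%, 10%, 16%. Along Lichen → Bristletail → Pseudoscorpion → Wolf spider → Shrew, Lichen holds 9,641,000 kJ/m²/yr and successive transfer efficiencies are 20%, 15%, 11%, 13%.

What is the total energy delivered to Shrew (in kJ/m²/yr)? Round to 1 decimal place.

Via Moss: 9332000 × 0.06 × 0.16 × 0.1 × 0.16 = 1433.3952 kJ/m²/yr
Via Lichen: 9641000 × 0.2 × 0.15 × 0.11 × 0.13 = 4135.989 kJ/m²/yr
Total at Shrew: 1433.3952 + 4135.989 = 5569.3842 kJ/m²/yr

5569.4 kJ/m²/yr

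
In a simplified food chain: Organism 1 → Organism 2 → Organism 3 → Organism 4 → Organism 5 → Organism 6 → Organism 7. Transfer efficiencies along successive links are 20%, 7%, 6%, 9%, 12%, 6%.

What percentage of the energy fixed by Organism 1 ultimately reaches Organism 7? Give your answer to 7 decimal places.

0.0000544%

Product of link efficiencies: 0.2 × 0.07 × 0.06 × 0.09 × 0.12 × 0.06 = 0.00000054432
As a percentage: 0.00000054432 × 100 = 0.0000544%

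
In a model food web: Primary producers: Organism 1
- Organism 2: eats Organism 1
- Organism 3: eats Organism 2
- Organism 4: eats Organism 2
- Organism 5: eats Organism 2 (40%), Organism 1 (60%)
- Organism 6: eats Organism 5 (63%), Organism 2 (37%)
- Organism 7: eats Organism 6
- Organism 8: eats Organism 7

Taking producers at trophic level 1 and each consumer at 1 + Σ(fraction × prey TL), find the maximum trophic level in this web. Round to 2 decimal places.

Organism 2: 1 + 1 = 2
Organism 3: 1 + 2 = 3
Organism 4: 1 + 2 = 3
Organism 5: 1 + (0.4×2 + 0.6×1) = 2.4
Organism 6: 1 + (0.63×2.4 + 0.37×2) = 3.252
Organism 7: 1 + 3.252 = 4.252
Organism 8: 1 + 4.252 = 5.252

5.25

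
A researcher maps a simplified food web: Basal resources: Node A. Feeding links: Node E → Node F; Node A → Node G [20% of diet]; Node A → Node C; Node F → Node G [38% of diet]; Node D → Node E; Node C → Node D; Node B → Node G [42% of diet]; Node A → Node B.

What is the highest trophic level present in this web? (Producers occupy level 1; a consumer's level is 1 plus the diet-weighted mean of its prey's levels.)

5

Node B: 1 + 1 = 2
Node C: 1 + 1 = 2
Node D: 1 + 2 = 3
Node E: 1 + 3 = 4
Node F: 1 + 4 = 5
Node G: 1 + (0.42×2 + 0.2×1 + 0.38×5) = 3.94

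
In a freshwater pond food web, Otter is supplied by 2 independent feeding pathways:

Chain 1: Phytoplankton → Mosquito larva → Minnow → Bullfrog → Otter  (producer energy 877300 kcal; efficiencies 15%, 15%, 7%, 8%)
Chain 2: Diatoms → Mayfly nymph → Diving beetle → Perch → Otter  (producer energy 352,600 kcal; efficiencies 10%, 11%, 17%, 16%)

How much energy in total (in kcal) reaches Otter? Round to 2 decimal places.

Chain 1: 877300 × 0.15 × 0.15 × 0.07 × 0.08 = 110.5398 kcal
Chain 2: 352600 × 0.1 × 0.11 × 0.17 × 0.16 = 105.49792 kcal
Total at Otter: 110.5398 + 105.49792 = 216.03772 kcal

216.04 kcal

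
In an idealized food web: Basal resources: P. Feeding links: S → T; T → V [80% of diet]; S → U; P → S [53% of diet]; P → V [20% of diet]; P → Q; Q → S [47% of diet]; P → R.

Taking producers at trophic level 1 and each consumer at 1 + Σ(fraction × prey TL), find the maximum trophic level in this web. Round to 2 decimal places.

3.98

Q: 1 + 1 = 2
R: 1 + 1 = 2
S: 1 + (0.47×2 + 0.53×1) = 2.47
T: 1 + 2.47 = 3.47
U: 1 + 2.47 = 3.47
V: 1 + (0.2×1 + 0.8×3.47) = 3.976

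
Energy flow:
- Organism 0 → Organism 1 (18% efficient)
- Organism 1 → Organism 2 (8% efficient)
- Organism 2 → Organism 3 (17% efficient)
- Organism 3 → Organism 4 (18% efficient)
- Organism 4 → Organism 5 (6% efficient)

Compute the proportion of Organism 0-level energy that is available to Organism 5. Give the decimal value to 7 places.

Product of link efficiencies: 0.18 × 0.08 × 0.17 × 0.18 × 0.06 = 0.0000264384

0.0000264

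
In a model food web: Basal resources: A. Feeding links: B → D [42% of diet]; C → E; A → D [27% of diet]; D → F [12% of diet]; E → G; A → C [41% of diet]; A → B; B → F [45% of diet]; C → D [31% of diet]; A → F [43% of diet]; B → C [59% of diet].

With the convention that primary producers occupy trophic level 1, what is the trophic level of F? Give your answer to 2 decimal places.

B: 1 + 1 = 2
C: 1 + (0.59×2 + 0.41×1) = 2.59
D: 1 + (0.42×2 + 0.27×1 + 0.31×2.59) = 2.9129
E: 1 + 2.59 = 3.59
F: 1 + (0.43×1 + 0.12×2.9129 + 0.45×2) = 2.679548
G: 1 + 3.59 = 4.59

2.68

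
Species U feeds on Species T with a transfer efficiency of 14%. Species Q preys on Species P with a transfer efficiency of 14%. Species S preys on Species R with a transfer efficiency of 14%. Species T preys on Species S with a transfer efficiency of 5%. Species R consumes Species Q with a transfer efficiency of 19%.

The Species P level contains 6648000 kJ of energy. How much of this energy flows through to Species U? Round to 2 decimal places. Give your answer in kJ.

173.30 kJ

Species Q: 6648000 × 0.14 = 930720 kJ
Species R: 930720 × 0.19 = 176836.8 kJ
Species S: 176836.8 × 0.14 = 24757.152 kJ
Species T: 24757.152 × 0.05 = 1237.8576 kJ
Species U: 1237.8576 × 0.14 = 173.300064 kJ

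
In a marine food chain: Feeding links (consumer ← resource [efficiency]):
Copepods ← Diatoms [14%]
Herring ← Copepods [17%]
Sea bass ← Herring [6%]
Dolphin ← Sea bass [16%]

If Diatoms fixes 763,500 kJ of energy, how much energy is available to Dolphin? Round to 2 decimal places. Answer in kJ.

Copepods: 763500 × 0.14 = 106890 kJ
Herring: 106890 × 0.17 = 18171.3 kJ
Sea bass: 18171.3 × 0.06 = 1090.278 kJ
Dolphin: 1090.278 × 0.16 = 174.44448 kJ

174.44 kJ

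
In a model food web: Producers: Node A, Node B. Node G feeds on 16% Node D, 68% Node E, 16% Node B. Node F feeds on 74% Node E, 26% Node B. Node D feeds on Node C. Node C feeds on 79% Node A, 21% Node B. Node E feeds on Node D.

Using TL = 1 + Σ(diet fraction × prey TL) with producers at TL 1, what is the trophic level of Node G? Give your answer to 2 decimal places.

Node C: 1 + (0.79×1 + 0.21×1) = 2
Node D: 1 + 2 = 3
Node E: 1 + 3 = 4
Node F: 1 + (0.74×4 + 0.26×1) = 4.22
Node G: 1 + (0.16×3 + 0.68×4 + 0.16×1) = 4.36

4.36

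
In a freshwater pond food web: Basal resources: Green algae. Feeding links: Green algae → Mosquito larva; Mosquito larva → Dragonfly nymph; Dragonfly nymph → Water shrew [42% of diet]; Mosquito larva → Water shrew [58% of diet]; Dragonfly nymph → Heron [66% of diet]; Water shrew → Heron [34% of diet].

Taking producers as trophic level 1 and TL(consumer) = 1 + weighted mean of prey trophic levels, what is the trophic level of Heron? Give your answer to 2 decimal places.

4.14

Mosquito larva: 1 + 1 = 2
Dragonfly nymph: 1 + 2 = 3
Water shrew: 1 + (0.42×3 + 0.58×2) = 3.42
Heron: 1 + (0.66×3 + 0.34×3.42) = 4.1428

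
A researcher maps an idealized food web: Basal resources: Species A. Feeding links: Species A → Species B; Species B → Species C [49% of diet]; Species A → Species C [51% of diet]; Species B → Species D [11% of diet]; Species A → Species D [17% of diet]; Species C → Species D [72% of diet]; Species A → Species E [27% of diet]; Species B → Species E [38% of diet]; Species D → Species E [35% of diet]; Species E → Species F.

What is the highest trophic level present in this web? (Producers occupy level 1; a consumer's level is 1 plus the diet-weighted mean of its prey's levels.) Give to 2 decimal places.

Species B: 1 + 1 = 2
Species C: 1 + (0.49×2 + 0.51×1) = 2.49
Species D: 1 + (0.11×2 + 0.17×1 + 0.72×2.49) = 3.1828
Species E: 1 + (0.27×1 + 0.38×2 + 0.35×3.1828) = 3.14398
Species F: 1 + 3.14398 = 4.14398

4.14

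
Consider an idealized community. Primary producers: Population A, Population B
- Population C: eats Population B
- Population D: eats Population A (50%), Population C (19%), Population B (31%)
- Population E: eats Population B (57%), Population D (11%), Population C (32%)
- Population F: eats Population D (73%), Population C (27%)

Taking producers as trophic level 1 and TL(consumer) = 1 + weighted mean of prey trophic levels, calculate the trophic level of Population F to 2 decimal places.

3.14

Population C: 1 + 1 = 2
Population D: 1 + (0.5×1 + 0.19×2 + 0.31×1) = 2.19
Population E: 1 + (0.57×1 + 0.11×2.19 + 0.32×2) = 2.4509
Population F: 1 + (0.73×2.19 + 0.27×2) = 3.1387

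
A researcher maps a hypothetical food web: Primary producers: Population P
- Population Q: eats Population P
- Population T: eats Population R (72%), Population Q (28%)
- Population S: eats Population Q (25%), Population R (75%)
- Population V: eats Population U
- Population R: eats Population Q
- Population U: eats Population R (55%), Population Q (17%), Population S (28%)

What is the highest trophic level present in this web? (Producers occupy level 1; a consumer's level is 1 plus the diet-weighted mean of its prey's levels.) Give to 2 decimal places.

5.04

Population Q: 1 + 1 = 2
Population R: 1 + 2 = 3
Population S: 1 + (0.25×2 + 0.75×3) = 3.75
Population T: 1 + (0.72×3 + 0.28×2) = 3.72
Population U: 1 + (0.55×3 + 0.17×2 + 0.28×3.75) = 4.04
Population V: 1 + 4.04 = 5.04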